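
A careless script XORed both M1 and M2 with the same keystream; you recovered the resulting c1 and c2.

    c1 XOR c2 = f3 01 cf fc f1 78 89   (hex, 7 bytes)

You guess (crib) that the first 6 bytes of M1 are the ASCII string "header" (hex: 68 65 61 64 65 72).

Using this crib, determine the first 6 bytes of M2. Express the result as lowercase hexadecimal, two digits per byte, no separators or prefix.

9b64ae98940a

Since c1 ⊕ c2 = M1 ⊕ M2, XORing with the guessed M1 bytes yields the corresponding M2 bytes: M2 = (c1 ⊕ c2) ⊕ M1.
f3 ^ 68 = 9b
01 ^ 65 = 64
cf ^ 61 = ae
fc ^ 64 = 98
f1 ^ 65 = 94
78 ^ 72 = 0a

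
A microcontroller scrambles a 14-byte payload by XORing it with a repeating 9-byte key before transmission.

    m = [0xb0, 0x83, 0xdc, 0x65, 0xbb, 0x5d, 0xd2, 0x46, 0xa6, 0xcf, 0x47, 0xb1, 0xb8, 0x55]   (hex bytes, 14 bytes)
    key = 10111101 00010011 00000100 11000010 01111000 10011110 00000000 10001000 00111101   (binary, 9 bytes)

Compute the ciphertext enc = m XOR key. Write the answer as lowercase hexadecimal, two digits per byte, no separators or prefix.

0d90d8a7c3c3d2ce9b7254b57a2d

The 9-byte key repeats, so the effective keystream is bd 13 04 c2 78 9e 00 88 3d bd 13 04 c2 78.
byte 0: 10110000 xor 10111101 = 00001101
byte 1: 10000011 xor 00010011 = 10010000
byte 2: 11011100 xor 00000100 = 11011000
byte 3: 01100101 xor 11000010 = 10100111
byte 4: 10111011 xor 01111000 = 11000011
byte 5: 01011101 xor 10011110 = 11000011
byte 6: 11010010 xor 00000000 = 11010010
byte 7: 01000110 xor 10001000 = 11001110
byte 8: 10100110 xor 00111101 = 10011011
byte 9: 11001111 xor 10111101 = 01110010
byte 10: 01000111 xor 00010011 = 01010100
byte 11: 10110001 xor 00000100 = 10110101
byte 12: 10111000 xor 11000010 = 01111010
byte 13: 01010101 xor 01111000 = 00101101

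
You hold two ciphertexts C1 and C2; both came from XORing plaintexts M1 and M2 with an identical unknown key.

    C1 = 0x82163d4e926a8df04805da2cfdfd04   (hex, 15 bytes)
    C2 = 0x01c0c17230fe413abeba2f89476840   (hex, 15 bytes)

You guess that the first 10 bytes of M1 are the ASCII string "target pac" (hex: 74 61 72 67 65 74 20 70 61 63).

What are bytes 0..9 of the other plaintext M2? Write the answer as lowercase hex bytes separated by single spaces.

f7 b7 8e 5b c7 e0 ec ba 97 dc

First, C1 ⊕ C2 = (M1 ⊕ K) ⊕ (M2 ⊕ K) = M1 ⊕ M2, so the key drops out. Then M2 = (M1 ⊕ M2) ⊕ M1 over the first 10 bytes.
byte 0: (82 ^ 01) ^ 74 = 83 ^ 74 = f7
byte 1: (16 ^ c0) ^ 61 = d6 ^ 61 = b7
byte 2: (3d ^ c1) ^ 72 = fc ^ 72 = 8e
byte 3: (4e ^ 72) ^ 67 = 3c ^ 67 = 5b
byte 4: (92 ^ 30) ^ 65 = a2 ^ 65 = c7
byte 5: (6a ^ fe) ^ 74 = 94 ^ 74 = e0
byte 6: (8d ^ 41) ^ 20 = cc ^ 20 = ec
byte 7: (f0 ^ 3a) ^ 70 = ca ^ 70 = ba
byte 8: (48 ^ be) ^ 61 = f6 ^ 61 = 97
byte 9: (05 ^ ba) ^ 63 = bf ^ 63 = dc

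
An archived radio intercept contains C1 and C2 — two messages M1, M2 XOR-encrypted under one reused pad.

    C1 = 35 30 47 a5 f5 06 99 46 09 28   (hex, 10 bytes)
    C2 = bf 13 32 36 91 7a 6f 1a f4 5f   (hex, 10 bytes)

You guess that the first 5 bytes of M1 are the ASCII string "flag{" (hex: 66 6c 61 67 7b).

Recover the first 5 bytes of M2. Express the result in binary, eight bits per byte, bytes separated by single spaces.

11101100 01001111 00010100 11110100 00011111

First, C1 ⊕ C2 = (M1 ⊕ K) ⊕ (M2 ⊕ K) = M1 ⊕ M2, so the key drops out. Then M2 = (M1 ⊕ M2) ⊕ M1 over the first 5 bytes.
byte 0: (35 xor bf) xor 66 = 8a xor 66 = ec
byte 1: (30 xor 13) xor 6c = 23 xor 6c = 4f
byte 2: (47 xor 32) xor 61 = 75 xor 61 = 14
byte 3: (a5 xor 36) xor 67 = 93 xor 67 = f4
byte 4: (f5 xor 91) xor 7b = 64 xor 7b = 1f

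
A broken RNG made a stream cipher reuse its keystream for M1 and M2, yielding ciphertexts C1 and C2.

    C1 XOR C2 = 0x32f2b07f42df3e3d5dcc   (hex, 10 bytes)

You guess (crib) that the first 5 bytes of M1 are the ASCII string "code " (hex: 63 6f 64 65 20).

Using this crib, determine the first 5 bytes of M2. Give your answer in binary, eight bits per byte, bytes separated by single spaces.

Since C1 ⊕ C2 = M1 ⊕ M2, XORing with the guessed M1 bytes yields the corresponding M2 bytes: M2 = (C1 ⊕ C2) ⊕ M1.
32 ⊕ 63 = 51
f2 ⊕ 6f = 9d
b0 ⊕ 64 = d4
7f ⊕ 65 = 1a
42 ⊕ 20 = 62

01010001 10011101 11010100 00011010 01100010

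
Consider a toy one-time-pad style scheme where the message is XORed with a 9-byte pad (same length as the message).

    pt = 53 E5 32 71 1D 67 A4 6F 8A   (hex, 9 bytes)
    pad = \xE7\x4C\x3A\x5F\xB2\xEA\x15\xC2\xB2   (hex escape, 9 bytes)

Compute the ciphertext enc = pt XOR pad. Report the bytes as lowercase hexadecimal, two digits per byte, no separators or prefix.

b4a9082eaf8db1ad38

 83 XOR 231 = 180
229 XOR  76 = 169
 50 XOR  58 =   8
113 XOR  95 =  46
 29 XOR 178 = 175
103 XOR 234 = 141
164 XOR  21 = 177
111 XOR 194 = 173
138 XOR 178 =  56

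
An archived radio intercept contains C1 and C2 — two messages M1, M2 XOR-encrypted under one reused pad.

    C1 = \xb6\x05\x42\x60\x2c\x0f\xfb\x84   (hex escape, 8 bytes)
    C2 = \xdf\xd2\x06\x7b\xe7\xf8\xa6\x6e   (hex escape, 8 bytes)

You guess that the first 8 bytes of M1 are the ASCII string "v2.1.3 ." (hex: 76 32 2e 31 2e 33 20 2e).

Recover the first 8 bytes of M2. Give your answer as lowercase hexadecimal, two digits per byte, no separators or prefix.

1fe56a2ae5c47dc4

First, C1 ⊕ C2 = (M1 ⊕ K) ⊕ (M2 ⊕ K) = M1 ⊕ M2, so the key drops out. Then M2 = (M1 ⊕ M2) ⊕ M1 over the first 8 bytes.
byte 0: (b6 ⊕ df) ⊕ 76 = 69 ⊕ 76 = 1f
byte 1: (05 ⊕ d2) ⊕ 32 = d7 ⊕ 32 = e5
byte 2: (42 ⊕ 06) ⊕ 2e = 44 ⊕ 2e = 6a
byte 3: (60 ⊕ 7b) ⊕ 31 = 1b ⊕ 31 = 2a
byte 4: (2c ⊕ e7) ⊕ 2e = cb ⊕ 2e = e5
byte 5: (0f ⊕ f8) ⊕ 33 = f7 ⊕ 33 = c4
byte 6: (fb ⊕ a6) ⊕ 20 = 5d ⊕ 20 = 7d
byte 7: (84 ⊕ 6e) ⊕ 2e = ea ⊕ 2e = c4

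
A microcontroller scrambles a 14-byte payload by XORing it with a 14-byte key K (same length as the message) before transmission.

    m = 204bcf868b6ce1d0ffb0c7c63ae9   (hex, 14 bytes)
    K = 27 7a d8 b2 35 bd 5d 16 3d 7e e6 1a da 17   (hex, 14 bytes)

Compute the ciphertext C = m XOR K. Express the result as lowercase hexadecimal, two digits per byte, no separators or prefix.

07311734bed1bcc6c2ce21dce0fe

XOR is its own inverse, so applying the key byte-wise gives the result directly.
byte 0: 20 ^ 27 = 07
byte 1: 4b ^ 7a = 31
byte 2: cf ^ d8 = 17
byte 3: 86 ^ b2 = 34
byte 4: 8b ^ 35 = be
byte 5: 6c ^ bd = d1
byte 6: e1 ^ 5d = bc
byte 7: d0 ^ 16 = c6
byte 8: ff ^ 3d = c2
byte 9: b0 ^ 7e = ce
byte 10: c7 ^ e6 = 21
byte 11: c6 ^ 1a = dc
byte 12: 3a ^ da = e0
byte 13: e9 ^ 17 = fe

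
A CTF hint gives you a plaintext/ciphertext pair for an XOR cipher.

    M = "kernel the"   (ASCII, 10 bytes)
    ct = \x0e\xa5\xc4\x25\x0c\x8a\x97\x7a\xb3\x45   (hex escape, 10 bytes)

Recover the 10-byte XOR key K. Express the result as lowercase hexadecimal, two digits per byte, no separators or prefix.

Since ct = M ⊕ K, XORing both sides with M gives K = M ⊕ ct.
6b xor 0e = 65
65 xor a5 = c0
72 xor c4 = b6
6e xor 25 = 4b
65 xor 0c = 69
6c xor 8a = e6
20 xor 97 = b7
74 xor 7a = 0e
68 xor b3 = db
65 xor 45 = 20

65c0b64b69e6b70edb20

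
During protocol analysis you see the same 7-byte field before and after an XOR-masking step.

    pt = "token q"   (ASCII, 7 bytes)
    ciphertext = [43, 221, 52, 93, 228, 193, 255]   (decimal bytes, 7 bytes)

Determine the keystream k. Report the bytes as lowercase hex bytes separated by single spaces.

5f b2 5f 38 8a e1 8e

Since ciphertext = pt ⊕ k, XORing both sides with pt gives k = pt ⊕ ciphertext.
74 xor 2b = 5f
6f xor dd = b2
6b xor 34 = 5f
65 xor 5d = 38
6e xor e4 = 8a
20 xor c1 = e1
71 xor ff = 8e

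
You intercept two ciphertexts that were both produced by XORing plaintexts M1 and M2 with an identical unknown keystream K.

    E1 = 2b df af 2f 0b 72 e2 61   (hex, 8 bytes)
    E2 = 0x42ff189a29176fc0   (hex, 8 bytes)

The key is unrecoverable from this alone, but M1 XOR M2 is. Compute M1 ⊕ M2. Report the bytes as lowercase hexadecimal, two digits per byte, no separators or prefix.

6920b7b522658da1

E1 ⊕ E2 = (M1 ⊕ K) ⊕ (M2 ⊕ K) = M1 ⊕ M2 — the shared key cancels under XOR.
2b ⊕ 42 = 69
df ⊕ ff = 20
af ⊕ 18 = b7
2f ⊕ 9a = b5
0b ⊕ 29 = 22
72 ⊕ 17 = 65
e2 ⊕ 6f = 8d
61 ⊕ c0 = a1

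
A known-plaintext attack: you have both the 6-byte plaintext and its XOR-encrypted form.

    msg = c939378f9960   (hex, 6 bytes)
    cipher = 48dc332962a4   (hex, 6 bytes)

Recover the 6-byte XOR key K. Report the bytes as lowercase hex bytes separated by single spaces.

Since cipher = msg ⊕ K, XORing both sides with msg gives K = msg ⊕ cipher.
byte 0: 201 xor  72 = 129
byte 1:  57 xor 220 = 229
byte 2:  55 xor  51 =   4
byte 3: 143 xor  41 = 166
byte 4: 153 xor  98 = 251
byte 5:  96 xor 164 = 196

81 e5 04 a6 fb c4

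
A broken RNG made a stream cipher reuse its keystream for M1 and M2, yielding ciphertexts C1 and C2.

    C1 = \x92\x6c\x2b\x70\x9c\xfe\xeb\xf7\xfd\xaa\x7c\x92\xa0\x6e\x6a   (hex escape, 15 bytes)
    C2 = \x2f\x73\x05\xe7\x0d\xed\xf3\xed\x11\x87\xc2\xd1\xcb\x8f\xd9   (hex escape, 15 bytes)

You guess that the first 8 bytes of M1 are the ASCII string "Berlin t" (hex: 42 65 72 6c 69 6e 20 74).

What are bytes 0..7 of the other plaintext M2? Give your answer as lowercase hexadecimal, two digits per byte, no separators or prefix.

ff7a5cfbf87d386e

First, C1 ⊕ C2 = (M1 ⊕ K) ⊕ (M2 ⊕ K) = M1 ⊕ M2, so the key drops out. Then M2 = (M1 ⊕ M2) ⊕ M1 over the first 8 bytes.
byte 0: (92 xor 2f) xor 42 = bd xor 42 = ff
byte 1: (6c xor 73) xor 65 = 1f xor 65 = 7a
byte 2: (2b xor 05) xor 72 = 2e xor 72 = 5c
byte 3: (70 xor e7) xor 6c = 97 xor 6c = fb
byte 4: (9c xor 0d) xor 69 = 91 xor 69 = f8
byte 5: (fe xor ed) xor 6e = 13 xor 6e = 7d
byte 6: (eb xor f3) xor 20 = 18 xor 20 = 38
byte 7: (f7 xor ed) xor 74 = 1a xor 74 = 6e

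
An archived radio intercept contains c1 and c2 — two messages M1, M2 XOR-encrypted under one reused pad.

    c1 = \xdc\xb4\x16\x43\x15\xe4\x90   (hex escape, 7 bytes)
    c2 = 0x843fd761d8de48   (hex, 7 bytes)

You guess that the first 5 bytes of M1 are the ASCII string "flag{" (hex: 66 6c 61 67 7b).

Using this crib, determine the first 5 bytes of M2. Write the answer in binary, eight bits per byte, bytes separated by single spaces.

00111110 11100111 10100000 01000101 10110110

First, c1 ⊕ c2 = (M1 ⊕ K) ⊕ (M2 ⊕ K) = M1 ⊕ M2, so the key drops out. Then M2 = (M1 ⊕ M2) ⊕ M1 over the first 5 bytes.
byte 0: (dc xor 84) xor 66 = 58 xor 66 = 3e
byte 1: (b4 xor 3f) xor 6c = 8b xor 6c = e7
byte 2: (16 xor d7) xor 61 = c1 xor 61 = a0
byte 3: (43 xor 61) xor 67 = 22 xor 67 = 45
byte 4: (15 xor d8) xor 7b = cd xor 7b = b6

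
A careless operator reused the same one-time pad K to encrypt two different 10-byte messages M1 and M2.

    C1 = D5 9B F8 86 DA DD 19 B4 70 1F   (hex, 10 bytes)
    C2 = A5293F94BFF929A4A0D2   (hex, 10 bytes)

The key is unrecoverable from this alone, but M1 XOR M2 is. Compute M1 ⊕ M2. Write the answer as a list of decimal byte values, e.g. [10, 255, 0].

[112, 178, 199, 18, 101, 36, 48, 16, 208, 205]

C1 ⊕ C2 = (M1 ⊕ K) ⊕ (M2 ⊕ K) = M1 ⊕ M2 — the shared key cancels under XOR.
byte 0: 213 ⊕ 165 = 112
byte 1: 155 ⊕  41 = 178
byte 2: 248 ⊕  63 = 199
byte 3: 134 ⊕ 148 =  18
byte 4: 218 ⊕ 191 = 101
byte 5: 221 ⊕ 249 =  36
byte 6:  25 ⊕  41 =  48
byte 7: 180 ⊕ 164 =  16
byte 8: 112 ⊕ 160 = 208
byte 9:  31 ⊕ 210 = 205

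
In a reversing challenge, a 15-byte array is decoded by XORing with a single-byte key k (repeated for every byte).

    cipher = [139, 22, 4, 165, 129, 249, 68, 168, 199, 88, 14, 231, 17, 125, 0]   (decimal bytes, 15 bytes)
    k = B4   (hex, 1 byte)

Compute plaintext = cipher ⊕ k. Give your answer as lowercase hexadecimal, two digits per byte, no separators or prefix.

The 1-byte key repeats, so the effective keystream is b4 b4 b4 b4 b4 b4 b4 b4 b4 b4 b4 b4 b4 b4 b4.
byte 0: 139 XOR 180 =  63
byte 1:  22 XOR 180 = 162
byte 2:   4 XOR 180 = 176
byte 3: 165 XOR 180 =  17
byte 4: 129 XOR 180 =  53
byte 5: 249 XOR 180 =  77
byte 6:  68 XOR 180 = 240
byte 7: 168 XOR 180 =  28
byte 8: 199 XOR 180 = 115
byte 9:  88 XOR 180 = 236
byte 10:  14 XOR 180 = 186
byte 11: 231 XOR 180 =  83
byte 12:  17 XOR 180 = 165
byte 13: 125 XOR 180 = 201
byte 14:   0 XOR 180 = 180

3fa2b011354df01c73ecba53a5c9b4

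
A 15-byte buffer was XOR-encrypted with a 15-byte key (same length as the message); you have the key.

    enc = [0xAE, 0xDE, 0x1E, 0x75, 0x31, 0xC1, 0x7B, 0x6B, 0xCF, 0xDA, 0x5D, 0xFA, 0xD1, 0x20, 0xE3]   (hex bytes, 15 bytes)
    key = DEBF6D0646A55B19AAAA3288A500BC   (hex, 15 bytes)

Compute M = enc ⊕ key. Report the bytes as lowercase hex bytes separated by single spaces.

ae xor de = 70
de xor bf = 61
1e xor 6d = 73
75 xor 06 = 73
31 xor 46 = 77
c1 xor a5 = 64
7b xor 5b = 20
6b xor 19 = 72
cf xor aa = 65
da xor aa = 70
5d xor 32 = 6f
fa xor 88 = 72
d1 xor a5 = 74
20 xor 00 = 20
e3 xor bc = 5f

70 61 73 73 77 64 20 72 65 70 6f 72 74 20 5f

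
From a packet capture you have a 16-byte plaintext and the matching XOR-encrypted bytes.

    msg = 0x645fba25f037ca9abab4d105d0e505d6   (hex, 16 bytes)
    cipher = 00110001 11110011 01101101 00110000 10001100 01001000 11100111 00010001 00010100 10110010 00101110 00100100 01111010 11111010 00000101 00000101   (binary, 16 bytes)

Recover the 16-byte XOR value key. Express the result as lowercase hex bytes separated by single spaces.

Since cipher = msg ⊕ key, XORing both sides with msg gives key = msg ⊕ cipher.
64 ⊕ 31 = 55
5f ⊕ f3 = ac
ba ⊕ 6d = d7
25 ⊕ 30 = 15
f0 ⊕ 8c = 7c
37 ⊕ 48 = 7f
ca ⊕ e7 = 2d
9a ⊕ 11 = 8b
ba ⊕ 14 = ae
b4 ⊕ b2 = 06
d1 ⊕ 2e = ff
05 ⊕ 24 = 21
d0 ⊕ 7a = aa
e5 ⊕ fa = 1f
05 ⊕ 05 = 00
d6 ⊕ 05 = d3

55 ac d7 15 7c 7f 2d 8b ae 06 ff 21 aa 1f 00 d3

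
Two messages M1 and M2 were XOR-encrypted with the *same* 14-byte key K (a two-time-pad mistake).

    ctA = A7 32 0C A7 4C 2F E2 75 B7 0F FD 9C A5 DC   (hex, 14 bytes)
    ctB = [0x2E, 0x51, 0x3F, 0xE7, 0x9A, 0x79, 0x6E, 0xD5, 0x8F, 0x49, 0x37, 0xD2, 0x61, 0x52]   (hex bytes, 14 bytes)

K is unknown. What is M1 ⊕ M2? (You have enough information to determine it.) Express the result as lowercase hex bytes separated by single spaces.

89 63 33 40 d6 56 8c a0 38 46 ca 4e c4 8e

ctA ⊕ ctB = (M1 ⊕ K) ⊕ (M2 ⊕ K) = M1 ⊕ M2 — the shared key cancels under XOR.
10100111 XOR 00101110 = 10001001
00110010 XOR 01010001 = 01100011
00001100 XOR 00111111 = 00110011
10100111 XOR 11100111 = 01000000
01001100 XOR 10011010 = 11010110
00101111 XOR 01111001 = 01010110
11100010 XOR 01101110 = 10001100
01110101 XOR 11010101 = 10100000
10110111 XOR 10001111 = 00111000
00001111 XOR 01001001 = 01000110
11111101 XOR 00110111 = 11001010
10011100 XOR 11010010 = 01001110
10100101 XOR 01100001 = 11000100
11011100 XOR 01010010 = 10001110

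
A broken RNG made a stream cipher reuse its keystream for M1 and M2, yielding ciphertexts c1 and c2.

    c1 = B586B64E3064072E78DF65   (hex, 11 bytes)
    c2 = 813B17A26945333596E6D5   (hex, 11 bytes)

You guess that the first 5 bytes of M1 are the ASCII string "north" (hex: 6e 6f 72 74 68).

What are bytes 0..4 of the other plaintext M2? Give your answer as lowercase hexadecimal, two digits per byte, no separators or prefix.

First, c1 ⊕ c2 = (M1 ⊕ K) ⊕ (M2 ⊕ K) = M1 ⊕ M2, so the key drops out. Then M2 = (M1 ⊕ M2) ⊕ M1 over the first 5 bytes.
byte 0: (b5 XOR 81) XOR 6e = 34 XOR 6e = 5a
byte 1: (86 XOR 3b) XOR 6f = bd XOR 6f = d2
byte 2: (b6 XOR 17) XOR 72 = a1 XOR 72 = d3
byte 3: (4e XOR a2) XOR 74 = ec XOR 74 = 98
byte 4: (30 XOR 69) XOR 68 = 59 XOR 68 = 31

5ad2d39831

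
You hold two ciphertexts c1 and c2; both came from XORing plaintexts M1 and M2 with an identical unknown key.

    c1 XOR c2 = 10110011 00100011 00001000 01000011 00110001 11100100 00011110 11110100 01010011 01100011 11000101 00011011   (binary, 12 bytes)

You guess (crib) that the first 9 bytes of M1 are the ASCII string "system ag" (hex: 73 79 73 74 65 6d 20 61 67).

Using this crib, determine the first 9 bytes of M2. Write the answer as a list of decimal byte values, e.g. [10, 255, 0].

Since c1 ⊕ c2 = M1 ⊕ M2, XORing with the guessed M1 bytes yields the corresponding M2 bytes: M2 = (c1 ⊕ c2) ⊕ M1.
179 XOR 115 = 192
 35 XOR 121 =  90
  8 XOR 115 = 123
 67 XOR 116 =  55
 49 XOR 101 =  84
228 XOR 109 = 137
 30 XOR  32 =  62
244 XOR  97 = 149
 83 XOR 103 =  52

[192, 90, 123, 55, 84, 137, 62, 149, 52]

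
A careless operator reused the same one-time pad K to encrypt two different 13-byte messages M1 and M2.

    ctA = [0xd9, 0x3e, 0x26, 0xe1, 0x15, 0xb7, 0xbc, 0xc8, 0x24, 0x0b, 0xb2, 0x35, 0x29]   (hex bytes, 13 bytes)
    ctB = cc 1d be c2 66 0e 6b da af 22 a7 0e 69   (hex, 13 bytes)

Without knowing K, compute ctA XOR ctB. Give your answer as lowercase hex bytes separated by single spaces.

15 23 98 23 73 b9 d7 12 8b 29 15 3b 40

ctA ⊕ ctB = (M1 ⊕ K) ⊕ (M2 ⊕ K) = M1 ⊕ M2 — the shared key cancels under XOR.
d9 ^ cc = 15
3e ^ 1d = 23
26 ^ be = 98
e1 ^ c2 = 23
15 ^ 66 = 73
b7 ^ 0e = b9
bc ^ 6b = d7
c8 ^ da = 12
24 ^ af = 8b
0b ^ 22 = 29
b2 ^ a7 = 15
35 ^ 0e = 3b
29 ^ 69 = 40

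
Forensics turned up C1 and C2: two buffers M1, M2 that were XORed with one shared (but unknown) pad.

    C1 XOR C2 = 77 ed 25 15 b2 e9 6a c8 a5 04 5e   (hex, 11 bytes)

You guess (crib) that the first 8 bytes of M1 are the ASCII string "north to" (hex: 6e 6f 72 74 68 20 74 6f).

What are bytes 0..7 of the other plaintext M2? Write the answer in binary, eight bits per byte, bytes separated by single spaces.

Since C1 ⊕ C2 = M1 ⊕ M2, XORing with the guessed M1 bytes yields the corresponding M2 bytes: M2 = (C1 ⊕ C2) ⊕ M1.
byte 0: 77 XOR 6e = 19
byte 1: ed XOR 6f = 82
byte 2: 25 XOR 72 = 57
byte 3: 15 XOR 74 = 61
byte 4: b2 XOR 68 = da
byte 5: e9 XOR 20 = c9
byte 6: 6a XOR 74 = 1e
byte 7: c8 XOR 6f = a7

00011001 10000010 01010111 01100001 11011010 11001001 00011110 10100111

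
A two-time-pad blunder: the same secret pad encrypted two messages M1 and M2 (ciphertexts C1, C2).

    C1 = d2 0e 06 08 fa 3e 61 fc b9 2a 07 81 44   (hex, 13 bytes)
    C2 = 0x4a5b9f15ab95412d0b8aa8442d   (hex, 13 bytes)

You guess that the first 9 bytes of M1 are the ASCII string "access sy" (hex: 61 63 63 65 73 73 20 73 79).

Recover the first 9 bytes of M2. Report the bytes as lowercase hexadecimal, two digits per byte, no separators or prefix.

f936fa7822d800a2cb

First, C1 ⊕ C2 = (M1 ⊕ K) ⊕ (M2 ⊕ K) = M1 ⊕ M2, so the key drops out. Then M2 = (M1 ⊕ M2) ⊕ M1 over the first 9 bytes.
byte 0: (d2 ⊕ 4a) ⊕ 61 = 98 ⊕ 61 = f9
byte 1: (0e ⊕ 5b) ⊕ 63 = 55 ⊕ 63 = 36
byte 2: (06 ⊕ 9f) ⊕ 63 = 99 ⊕ 63 = fa
byte 3: (08 ⊕ 15) ⊕ 65 = 1d ⊕ 65 = 78
byte 4: (fa ⊕ ab) ⊕ 73 = 51 ⊕ 73 = 22
byte 5: (3e ⊕ 95) ⊕ 73 = ab ⊕ 73 = d8
byte 6: (61 ⊕ 41) ⊕ 20 = 20 ⊕ 20 = 00
byte 7: (fc ⊕ 2d) ⊕ 73 = d1 ⊕ 73 = a2
byte 8: (b9 ⊕ 0b) ⊕ 79 = b2 ⊕ 79 = cb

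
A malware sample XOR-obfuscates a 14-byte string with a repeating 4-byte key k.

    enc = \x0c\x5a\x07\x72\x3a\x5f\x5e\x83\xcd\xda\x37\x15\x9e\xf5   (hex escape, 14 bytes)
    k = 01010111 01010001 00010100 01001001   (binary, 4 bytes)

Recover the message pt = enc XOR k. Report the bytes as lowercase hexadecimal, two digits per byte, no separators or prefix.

5b0b133b6d0e4aca9a8b235cc9a4

The 4-byte key repeats, so the effective keystream is 57 51 14 49 57 51 14 49 57 51 14 49 57 51.
byte 0: 0c xor 57 = 5b
byte 1: 5a xor 51 = 0b
byte 2: 07 xor 14 = 13
byte 3: 72 xor 49 = 3b
byte 4: 3a xor 57 = 6d
byte 5: 5f xor 51 = 0e
byte 6: 5e xor 14 = 4a
byte 7: 83 xor 49 = ca
byte 8: cd xor 57 = 9a
byte 9: da xor 51 = 8b
byte 10: 37 xor 14 = 23
byte 11: 15 xor 49 = 5c
byte 12: 9e xor 57 = c9
byte 13: f5 xor 51 = a4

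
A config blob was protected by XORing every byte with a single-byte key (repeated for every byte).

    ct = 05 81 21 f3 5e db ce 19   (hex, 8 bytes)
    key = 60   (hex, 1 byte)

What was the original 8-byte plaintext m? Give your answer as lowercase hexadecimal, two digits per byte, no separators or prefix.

65e141933ebbae79

The 1-byte key repeats, so the effective keystream is 60 60 60 60 60 60 60 60.
byte 0: 00000101 ⊕ 01100000 = 01100101
byte 1: 10000001 ⊕ 01100000 = 11100001
byte 2: 00100001 ⊕ 01100000 = 01000001
byte 3: 11110011 ⊕ 01100000 = 10010011
byte 4: 01011110 ⊕ 01100000 = 00111110
byte 5: 11011011 ⊕ 01100000 = 10111011
byte 6: 11001110 ⊕ 01100000 = 10101110
byte 7: 00011001 ⊕ 01100000 = 01111001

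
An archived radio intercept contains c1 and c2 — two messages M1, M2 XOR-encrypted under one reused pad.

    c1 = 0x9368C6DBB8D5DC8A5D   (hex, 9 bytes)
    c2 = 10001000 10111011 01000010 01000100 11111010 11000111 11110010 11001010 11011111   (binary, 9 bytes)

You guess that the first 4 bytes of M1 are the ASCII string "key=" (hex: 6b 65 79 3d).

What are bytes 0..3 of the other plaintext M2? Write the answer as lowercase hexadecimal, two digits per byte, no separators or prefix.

70b6fda2

First, c1 ⊕ c2 = (M1 ⊕ K) ⊕ (M2 ⊕ K) = M1 ⊕ M2, so the key drops out. Then M2 = (M1 ⊕ M2) ⊕ M1 over the first 4 bytes.
byte 0: (93 XOR 88) XOR 6b = 1b XOR 6b = 70
byte 1: (68 XOR bb) XOR 65 = d3 XOR 65 = b6
byte 2: (c6 XOR 42) XOR 79 = 84 XOR 79 = fd
byte 3: (db XOR 44) XOR 3d = 9f XOR 3d = a2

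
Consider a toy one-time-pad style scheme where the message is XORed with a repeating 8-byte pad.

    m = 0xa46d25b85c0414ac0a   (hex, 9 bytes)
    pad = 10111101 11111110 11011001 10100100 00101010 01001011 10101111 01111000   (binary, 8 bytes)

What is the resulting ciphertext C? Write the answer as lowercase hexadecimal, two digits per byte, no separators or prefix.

The 8-byte key repeats, so the effective keystream is bd fe d9 a4 2a 4b af 78 bd.
byte 0: a4 ⊕ bd = 19
byte 1: 6d ⊕ fe = 93
byte 2: 25 ⊕ d9 = fc
byte 3: b8 ⊕ a4 = 1c
byte 4: 5c ⊕ 2a = 76
byte 5: 04 ⊕ 4b = 4f
byte 6: 14 ⊕ af = bb
byte 7: ac ⊕ 78 = d4
byte 8: 0a ⊕ bd = b7

1993fc1c764fbbd4b7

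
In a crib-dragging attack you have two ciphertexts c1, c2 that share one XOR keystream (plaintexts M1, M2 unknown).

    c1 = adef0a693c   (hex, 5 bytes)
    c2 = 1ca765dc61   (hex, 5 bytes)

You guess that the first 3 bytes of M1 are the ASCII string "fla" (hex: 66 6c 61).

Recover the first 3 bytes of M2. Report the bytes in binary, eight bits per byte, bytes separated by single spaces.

First, c1 ⊕ c2 = (M1 ⊕ K) ⊕ (M2 ⊕ K) = M1 ⊕ M2, so the key drops out. Then M2 = (M1 ⊕ M2) ⊕ M1 over the first 3 bytes.
byte 0: (ad xor 1c) xor 66 = b1 xor 66 = d7
byte 1: (ef xor a7) xor 6c = 48 xor 6c = 24
byte 2: (0a xor 65) xor 61 = 6f xor 61 = 0e

11010111 00100100 00001110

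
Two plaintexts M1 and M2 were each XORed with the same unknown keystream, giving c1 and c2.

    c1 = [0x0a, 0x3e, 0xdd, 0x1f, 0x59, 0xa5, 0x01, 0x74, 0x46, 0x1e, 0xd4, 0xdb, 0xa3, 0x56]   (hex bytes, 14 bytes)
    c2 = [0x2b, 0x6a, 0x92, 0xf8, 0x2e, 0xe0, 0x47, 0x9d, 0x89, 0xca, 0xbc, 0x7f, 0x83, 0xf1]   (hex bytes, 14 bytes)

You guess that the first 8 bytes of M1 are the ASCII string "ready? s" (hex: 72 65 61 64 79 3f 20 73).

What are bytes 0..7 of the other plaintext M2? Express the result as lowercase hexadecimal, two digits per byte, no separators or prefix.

First, c1 ⊕ c2 = (M1 ⊕ K) ⊕ (M2 ⊕ K) = M1 ⊕ M2, so the key drops out. Then M2 = (M1 ⊕ M2) ⊕ M1 over the first 8 bytes.
byte 0: (0a ⊕ 2b) ⊕ 72 = 21 ⊕ 72 = 53
byte 1: (3e ⊕ 6a) ⊕ 65 = 54 ⊕ 65 = 31
byte 2: (dd ⊕ 92) ⊕ 61 = 4f ⊕ 61 = 2e
byte 3: (1f ⊕ f8) ⊕ 64 = e7 ⊕ 64 = 83
byte 4: (59 ⊕ 2e) ⊕ 79 = 77 ⊕ 79 = 0e
byte 5: (a5 ⊕ e0) ⊕ 3f = 45 ⊕ 3f = 7a
byte 6: (01 ⊕ 47) ⊕ 20 = 46 ⊕ 20 = 66
byte 7: (74 ⊕ 9d) ⊕ 73 = e9 ⊕ 73 = 9a

53312e830e7a669a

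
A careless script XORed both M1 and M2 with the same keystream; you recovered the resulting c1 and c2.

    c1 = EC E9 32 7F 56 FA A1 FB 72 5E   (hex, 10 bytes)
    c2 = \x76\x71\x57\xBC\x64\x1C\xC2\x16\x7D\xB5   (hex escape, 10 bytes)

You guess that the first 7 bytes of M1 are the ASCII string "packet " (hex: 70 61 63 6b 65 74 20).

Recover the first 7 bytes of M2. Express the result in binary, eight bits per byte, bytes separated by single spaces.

First, c1 ⊕ c2 = (M1 ⊕ K) ⊕ (M2 ⊕ K) = M1 ⊕ M2, so the key drops out. Then M2 = (M1 ⊕ M2) ⊕ M1 over the first 7 bytes.
byte 0: (ec ^ 76) ^ 70 = 9a ^ 70 = ea
byte 1: (e9 ^ 71) ^ 61 = 98 ^ 61 = f9
byte 2: (32 ^ 57) ^ 63 = 65 ^ 63 = 06
byte 3: (7f ^ bc) ^ 6b = c3 ^ 6b = a8
byte 4: (56 ^ 64) ^ 65 = 32 ^ 65 = 57
byte 5: (fa ^ 1c) ^ 74 = e6 ^ 74 = 92
byte 6: (a1 ^ c2) ^ 20 = 63 ^ 20 = 43

11101010 11111001 00000110 10101000 01010111 10010010 01000011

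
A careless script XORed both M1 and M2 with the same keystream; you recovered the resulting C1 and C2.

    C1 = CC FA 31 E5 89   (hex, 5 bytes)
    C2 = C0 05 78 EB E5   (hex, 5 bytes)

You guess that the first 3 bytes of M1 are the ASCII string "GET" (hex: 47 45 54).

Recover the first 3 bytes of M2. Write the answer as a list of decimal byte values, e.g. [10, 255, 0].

[75, 186, 29]

First, C1 ⊕ C2 = (M1 ⊕ K) ⊕ (M2 ⊕ K) = M1 ⊕ M2, so the key drops out. Then M2 = (M1 ⊕ M2) ⊕ M1 over the first 3 bytes.
byte 0: (cc ⊕ c0) ⊕ 47 = 0c ⊕ 47 = 4b
byte 1: (fa ⊕ 05) ⊕ 45 = ff ⊕ 45 = ba
byte 2: (31 ⊕ 78) ⊕ 54 = 49 ⊕ 54 = 1d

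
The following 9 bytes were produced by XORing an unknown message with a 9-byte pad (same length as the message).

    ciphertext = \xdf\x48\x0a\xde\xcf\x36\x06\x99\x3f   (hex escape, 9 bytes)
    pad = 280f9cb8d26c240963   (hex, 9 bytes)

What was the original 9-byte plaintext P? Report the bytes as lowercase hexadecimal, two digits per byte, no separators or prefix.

df xor 28 = f7
48 xor 0f = 47
0a xor 9c = 96
de xor b8 = 66
cf xor d2 = 1d
36 xor 6c = 5a
06 xor 24 = 22
99 xor 09 = 90
3f xor 63 = 5c

f74796661d5a22905c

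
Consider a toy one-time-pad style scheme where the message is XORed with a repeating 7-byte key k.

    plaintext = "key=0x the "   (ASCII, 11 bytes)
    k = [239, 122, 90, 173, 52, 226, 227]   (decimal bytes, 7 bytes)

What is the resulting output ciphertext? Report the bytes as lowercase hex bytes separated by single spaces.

The 7-byte key repeats, so the effective keystream is ef 7a 5a ad 34 e2 e3 ef 7a 5a ad.
byte 0: 6b ^ ef = 84
byte 1: 65 ^ 7a = 1f
byte 2: 79 ^ 5a = 23
byte 3: 3d ^ ad = 90
byte 4: 30 ^ 34 = 04
byte 5: 78 ^ e2 = 9a
byte 6: 20 ^ e3 = c3
byte 7: 74 ^ ef = 9b
byte 8: 68 ^ 7a = 12
byte 9: 65 ^ 5a = 3f
byte 10: 20 ^ ad = 8d

84 1f 23 90 04 9a c3 9b 12 3f 8d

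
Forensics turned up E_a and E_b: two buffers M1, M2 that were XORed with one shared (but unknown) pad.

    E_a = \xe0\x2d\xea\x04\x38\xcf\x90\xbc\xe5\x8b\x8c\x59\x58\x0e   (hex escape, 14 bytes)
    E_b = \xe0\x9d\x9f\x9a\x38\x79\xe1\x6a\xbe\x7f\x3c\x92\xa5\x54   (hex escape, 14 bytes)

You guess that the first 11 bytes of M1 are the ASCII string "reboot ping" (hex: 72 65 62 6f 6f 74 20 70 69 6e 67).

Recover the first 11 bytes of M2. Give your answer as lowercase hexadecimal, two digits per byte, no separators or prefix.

72d517f16fc251a6329ad7

First, E_a ⊕ E_b = (M1 ⊕ K) ⊕ (M2 ⊕ K) = M1 ⊕ M2, so the key drops out. Then M2 = (M1 ⊕ M2) ⊕ M1 over the first 11 bytes.
byte 0: (e0 ⊕ e0) ⊕ 72 = 00 ⊕ 72 = 72
byte 1: (2d ⊕ 9d) ⊕ 65 = b0 ⊕ 65 = d5
byte 2: (ea ⊕ 9f) ⊕ 62 = 75 ⊕ 62 = 17
byte 3: (04 ⊕ 9a) ⊕ 6f = 9e ⊕ 6f = f1
byte 4: (38 ⊕ 38) ⊕ 6f = 00 ⊕ 6f = 6f
byte 5: (cf ⊕ 79) ⊕ 74 = b6 ⊕ 74 = c2
byte 6: (90 ⊕ e1) ⊕ 20 = 71 ⊕ 20 = 51
byte 7: (bc ⊕ 6a) ⊕ 70 = d6 ⊕ 70 = a6
byte 8: (e5 ⊕ be) ⊕ 69 = 5b ⊕ 69 = 32
byte 9: (8b ⊕ 7f) ⊕ 6e = f4 ⊕ 6e = 9a
byte 10: (8c ⊕ 3c) ⊕ 67 = b0 ⊕ 67 = d7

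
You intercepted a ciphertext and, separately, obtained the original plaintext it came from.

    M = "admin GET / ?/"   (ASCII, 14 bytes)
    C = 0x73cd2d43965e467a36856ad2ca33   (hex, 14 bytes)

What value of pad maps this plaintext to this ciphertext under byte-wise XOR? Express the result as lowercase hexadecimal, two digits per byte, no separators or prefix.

Since C = M ⊕ pad, XORing both sides with M gives pad = M ⊕ C.
 97 XOR 115 =  18
100 XOR 205 = 169
109 XOR  45 =  64
105 XOR  67 =  42
110 XOR 150 = 248
 32 XOR  94 = 126
 71 XOR  70 =   1
 69 XOR 122 =  63
 84 XOR  54 =  98
 32 XOR 133 = 165
 47 XOR 106 =  69
 32 XOR 210 = 242
 63 XOR 202 = 245
 47 XOR  51 =  28

12a9402af87e013f62a545f2f51c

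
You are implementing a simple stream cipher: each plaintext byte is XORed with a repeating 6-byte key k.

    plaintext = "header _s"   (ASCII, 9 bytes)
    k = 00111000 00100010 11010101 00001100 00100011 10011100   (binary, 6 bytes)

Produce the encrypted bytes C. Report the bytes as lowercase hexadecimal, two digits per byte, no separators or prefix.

5047b46846ee187da6

The 6-byte key repeats, so the effective keystream is 38 22 d5 0c 23 9c 38 22 d5.
byte 0: 68 ⊕ 38 = 50
byte 1: 65 ⊕ 22 = 47
byte 2: 61 ⊕ d5 = b4
byte 3: 64 ⊕ 0c = 68
byte 4: 65 ⊕ 23 = 46
byte 5: 72 ⊕ 9c = ee
byte 6: 20 ⊕ 38 = 18
byte 7: 5f ⊕ 22 = 7d
byte 8: 73 ⊕ d5 = a6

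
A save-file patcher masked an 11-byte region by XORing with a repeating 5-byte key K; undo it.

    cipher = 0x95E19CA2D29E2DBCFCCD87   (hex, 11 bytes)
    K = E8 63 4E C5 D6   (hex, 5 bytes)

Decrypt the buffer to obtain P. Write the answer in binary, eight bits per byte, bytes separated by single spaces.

The 5-byte key repeats, so the effective keystream is e8 63 4e c5 d6 e8 63 4e c5 d6 e8.
byte 0: 149 XOR 232 = 125
byte 1: 225 XOR  99 = 130
byte 2: 156 XOR  78 = 210
byte 3: 162 XOR 197 = 103
byte 4: 210 XOR 214 =   4
byte 5: 158 XOR 232 = 118
byte 6:  45 XOR  99 =  78
byte 7: 188 XOR  78 = 242
byte 8: 252 XOR 197 =  57
byte 9: 205 XOR 214 =  27
byte 10: 135 XOR 232 = 111

01111101 10000010 11010010 01100111 00000100 01110110 01001110 11110010 00111001 00011011 01101111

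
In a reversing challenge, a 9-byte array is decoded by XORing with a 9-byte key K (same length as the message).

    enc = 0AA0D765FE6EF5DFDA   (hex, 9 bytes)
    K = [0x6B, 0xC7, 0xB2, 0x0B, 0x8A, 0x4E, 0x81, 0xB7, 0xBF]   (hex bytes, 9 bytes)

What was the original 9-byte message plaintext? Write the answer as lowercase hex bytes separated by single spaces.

byte 0: 0a XOR 6b = 61
byte 1: a0 XOR c7 = 67
byte 2: d7 XOR b2 = 65
byte 3: 65 XOR 0b = 6e
byte 4: fe XOR 8a = 74
byte 5: 6e XOR 4e = 20
byte 6: f5 XOR 81 = 74
byte 7: df XOR b7 = 68
byte 8: da XOR bf = 65

61 67 65 6e 74 20 74 68 65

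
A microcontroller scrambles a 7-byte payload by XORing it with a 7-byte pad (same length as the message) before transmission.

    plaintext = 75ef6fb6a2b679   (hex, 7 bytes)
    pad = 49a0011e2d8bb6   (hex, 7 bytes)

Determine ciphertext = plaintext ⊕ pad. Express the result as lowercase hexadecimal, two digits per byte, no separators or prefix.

XOR is its own inverse, so applying the key byte-wise gives the result directly.
75 ⊕ 49 = 3c
ef ⊕ a0 = 4f
6f ⊕ 01 = 6e
b6 ⊕ 1e = a8
a2 ⊕ 2d = 8f
b6 ⊕ 8b = 3d
79 ⊕ b6 = cf

3c4f6ea88f3dcf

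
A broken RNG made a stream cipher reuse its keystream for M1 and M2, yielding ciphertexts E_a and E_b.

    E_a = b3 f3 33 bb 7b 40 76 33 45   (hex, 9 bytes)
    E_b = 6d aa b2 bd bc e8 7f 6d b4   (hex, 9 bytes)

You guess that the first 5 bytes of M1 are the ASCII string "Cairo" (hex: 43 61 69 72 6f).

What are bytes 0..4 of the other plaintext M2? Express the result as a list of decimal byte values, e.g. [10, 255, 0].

[157, 56, 232, 116, 168]

First, E_a ⊕ E_b = (M1 ⊕ K) ⊕ (M2 ⊕ K) = M1 ⊕ M2, so the key drops out. Then M2 = (M1 ⊕ M2) ⊕ M1 over the first 5 bytes.
byte 0: (b3 ⊕ 6d) ⊕ 43 = de ⊕ 43 = 9d
byte 1: (f3 ⊕ aa) ⊕ 61 = 59 ⊕ 61 = 38
byte 2: (33 ⊕ b2) ⊕ 69 = 81 ⊕ 69 = e8
byte 3: (bb ⊕ bd) ⊕ 72 = 06 ⊕ 72 = 74
byte 4: (7b ⊕ bc) ⊕ 6f = c7 ⊕ 6f = a8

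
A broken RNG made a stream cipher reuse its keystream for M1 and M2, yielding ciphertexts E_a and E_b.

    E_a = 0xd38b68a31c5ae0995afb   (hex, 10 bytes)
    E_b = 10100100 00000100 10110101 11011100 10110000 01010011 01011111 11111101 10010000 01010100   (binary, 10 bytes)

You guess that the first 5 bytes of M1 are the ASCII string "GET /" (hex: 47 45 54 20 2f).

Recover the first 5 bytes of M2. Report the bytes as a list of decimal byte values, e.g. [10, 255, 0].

[48, 202, 137, 95, 131]

First, E_a ⊕ E_b = (M1 ⊕ K) ⊕ (M2 ⊕ K) = M1 ⊕ M2, so the key drops out. Then M2 = (M1 ⊕ M2) ⊕ M1 over the first 5 bytes.
byte 0: (d3 xor a4) xor 47 = 77 xor 47 = 30
byte 1: (8b xor 04) xor 45 = 8f xor 45 = ca
byte 2: (68 xor b5) xor 54 = dd xor 54 = 89
byte 3: (a3 xor dc) xor 20 = 7f xor 20 = 5f
byte 4: (1c xor b0) xor 2f = ac xor 2f = 83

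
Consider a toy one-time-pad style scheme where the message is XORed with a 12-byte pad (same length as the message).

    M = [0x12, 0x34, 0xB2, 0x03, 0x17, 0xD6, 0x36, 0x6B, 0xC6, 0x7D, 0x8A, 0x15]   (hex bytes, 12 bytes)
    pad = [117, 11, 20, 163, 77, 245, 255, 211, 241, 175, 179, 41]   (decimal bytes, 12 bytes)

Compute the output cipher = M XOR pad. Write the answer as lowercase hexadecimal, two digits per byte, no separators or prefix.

 18 ^ 117 = 103
 52 ^  11 =  63
178 ^  20 = 166
  3 ^ 163 = 160
 23 ^  77 =  90
214 ^ 245 =  35
 54 ^ 255 = 201
107 ^ 211 = 184
198 ^ 241 =  55
125 ^ 175 = 210
138 ^ 179 =  57
 21 ^  41 =  60

673fa6a05a23c9b837d2393c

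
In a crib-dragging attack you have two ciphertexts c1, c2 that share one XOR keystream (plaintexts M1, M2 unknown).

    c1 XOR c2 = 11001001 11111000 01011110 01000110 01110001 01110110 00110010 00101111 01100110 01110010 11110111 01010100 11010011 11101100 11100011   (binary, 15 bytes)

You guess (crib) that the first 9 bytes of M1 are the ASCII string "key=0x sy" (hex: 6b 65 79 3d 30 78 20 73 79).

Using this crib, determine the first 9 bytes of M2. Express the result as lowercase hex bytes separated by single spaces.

Since c1 ⊕ c2 = M1 ⊕ M2, XORing with the guessed M1 bytes yields the corresponding M2 bytes: M2 = (c1 ⊕ c2) ⊕ M1.
201 ⊕ 107 = 162
248 ⊕ 101 = 157
 94 ⊕ 121 =  39
 70 ⊕  61 = 123
113 ⊕  48 =  65
118 ⊕ 120 =  14
 50 ⊕  32 =  18
 47 ⊕ 115 =  92
102 ⊕ 121 =  31

a2 9d 27 7b 41 0e 12 5c 1f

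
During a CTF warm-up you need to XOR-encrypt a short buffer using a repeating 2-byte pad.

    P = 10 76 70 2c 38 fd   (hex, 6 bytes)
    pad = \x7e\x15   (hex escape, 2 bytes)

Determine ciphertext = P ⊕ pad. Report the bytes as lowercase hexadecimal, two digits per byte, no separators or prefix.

6e630e3946e8

The 2-byte key repeats, so the effective keystream is 7e 15 7e 15 7e 15.
byte 0: 10 XOR 7e = 6e
byte 1: 76 XOR 15 = 63
byte 2: 70 XOR 7e = 0e
byte 3: 2c XOR 15 = 39
byte 4: 38 XOR 7e = 46
byte 5: fd XOR 15 = e8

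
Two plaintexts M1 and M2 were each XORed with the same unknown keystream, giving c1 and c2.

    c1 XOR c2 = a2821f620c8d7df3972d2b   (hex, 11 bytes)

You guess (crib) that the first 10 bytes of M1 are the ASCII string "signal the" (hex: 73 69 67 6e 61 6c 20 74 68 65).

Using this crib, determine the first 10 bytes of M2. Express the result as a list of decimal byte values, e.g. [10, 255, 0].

Since c1 ⊕ c2 = M1 ⊕ M2, XORing with the guessed M1 bytes yields the corresponding M2 bytes: M2 = (c1 ⊕ c2) ⊕ M1.
byte 0: 162 XOR 115 = 209
byte 1: 130 XOR 105 = 235
byte 2:  31 XOR 103 = 120
byte 3:  98 XOR 110 =  12
byte 4:  12 XOR  97 = 109
byte 5: 141 XOR 108 = 225
byte 6: 125 XOR  32 =  93
byte 7: 243 XOR 116 = 135
byte 8: 151 XOR 104 = 255
byte 9:  45 XOR 101 =  72

[209, 235, 120, 12, 109, 225, 93, 135, 255, 72]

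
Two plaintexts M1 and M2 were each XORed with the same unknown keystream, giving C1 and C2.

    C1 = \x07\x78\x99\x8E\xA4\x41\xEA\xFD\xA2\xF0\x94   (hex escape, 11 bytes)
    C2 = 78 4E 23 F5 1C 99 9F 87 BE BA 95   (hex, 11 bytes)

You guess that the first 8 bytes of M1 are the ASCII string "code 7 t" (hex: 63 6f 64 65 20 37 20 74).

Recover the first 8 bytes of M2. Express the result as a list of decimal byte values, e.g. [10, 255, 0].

First, C1 ⊕ C2 = (M1 ⊕ K) ⊕ (M2 ⊕ K) = M1 ⊕ M2, so the key drops out. Then M2 = (M1 ⊕ M2) ⊕ M1 over the first 8 bytes.
byte 0: (07 xor 78) xor 63 = 7f xor 63 = 1c
byte 1: (78 xor 4e) xor 6f = 36 xor 6f = 59
byte 2: (99 xor 23) xor 64 = ba xor 64 = de
byte 3: (8e xor f5) xor 65 = 7b xor 65 = 1e
byte 4: (a4 xor 1c) xor 20 = b8 xor 20 = 98
byte 5: (41 xor 99) xor 37 = d8 xor 37 = ef
byte 6: (ea xor 9f) xor 20 = 75 xor 20 = 55
byte 7: (fd xor 87) xor 74 = 7a xor 74 = 0e

[28, 89, 222, 30, 152, 239, 85, 14]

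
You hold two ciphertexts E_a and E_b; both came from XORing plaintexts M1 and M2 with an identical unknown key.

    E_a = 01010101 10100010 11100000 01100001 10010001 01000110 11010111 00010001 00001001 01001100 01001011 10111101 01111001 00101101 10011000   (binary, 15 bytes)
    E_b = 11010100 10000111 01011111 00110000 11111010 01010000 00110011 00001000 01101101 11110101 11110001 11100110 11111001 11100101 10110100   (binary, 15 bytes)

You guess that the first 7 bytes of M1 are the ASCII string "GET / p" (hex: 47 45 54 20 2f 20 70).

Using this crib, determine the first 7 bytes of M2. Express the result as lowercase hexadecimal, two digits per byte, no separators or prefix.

c660eb71443694

First, E_a ⊕ E_b = (M1 ⊕ K) ⊕ (M2 ⊕ K) = M1 ⊕ M2, so the key drops out. Then M2 = (M1 ⊕ M2) ⊕ M1 over the first 7 bytes.
byte 0: (55 ^ d4) ^ 47 = 81 ^ 47 = c6
byte 1: (a2 ^ 87) ^ 45 = 25 ^ 45 = 60
byte 2: (e0 ^ 5f) ^ 54 = bf ^ 54 = eb
byte 3: (61 ^ 30) ^ 20 = 51 ^ 20 = 71
byte 4: (91 ^ fa) ^ 2f = 6b ^ 2f = 44
byte 5: (46 ^ 50) ^ 20 = 16 ^ 20 = 36
byte 6: (d7 ^ 33) ^ 70 = e4 ^ 70 = 94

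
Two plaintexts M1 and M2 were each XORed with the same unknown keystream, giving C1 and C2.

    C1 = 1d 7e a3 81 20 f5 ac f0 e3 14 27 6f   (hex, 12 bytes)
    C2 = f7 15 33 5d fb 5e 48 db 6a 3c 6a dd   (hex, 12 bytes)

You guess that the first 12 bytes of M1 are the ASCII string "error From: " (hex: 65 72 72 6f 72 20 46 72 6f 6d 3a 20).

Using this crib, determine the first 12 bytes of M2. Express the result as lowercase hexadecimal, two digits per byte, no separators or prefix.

8f19e2b3a98ba259e6457792

First, C1 ⊕ C2 = (M1 ⊕ K) ⊕ (M2 ⊕ K) = M1 ⊕ M2, so the key drops out. Then M2 = (M1 ⊕ M2) ⊕ M1 over the first 12 bytes.
byte 0: (1d XOR f7) XOR 65 = ea XOR 65 = 8f
byte 1: (7e XOR 15) XOR 72 = 6b XOR 72 = 19
byte 2: (a3 XOR 33) XOR 72 = 90 XOR 72 = e2
byte 3: (81 XOR 5d) XOR 6f = dc XOR 6f = b3
byte 4: (20 XOR fb) XOR 72 = db XOR 72 = a9
byte 5: (f5 XOR 5e) XOR 20 = ab XOR 20 = 8b
byte 6: (ac XOR 48) XOR 46 = e4 XOR 46 = a2
byte 7: (f0 XOR db) XOR 72 = 2b XOR 72 = 59
byte 8: (e3 XOR 6a) XOR 6f = 89 XOR 6f = e6
byte 9: (14 XOR 3c) XOR 6d = 28 XOR 6d = 45
byte 10: (27 XOR 6a) XOR 3a = 4d XOR 3a = 77
byte 11: (6f XOR dd) XOR 20 = b2 XOR 20 = 92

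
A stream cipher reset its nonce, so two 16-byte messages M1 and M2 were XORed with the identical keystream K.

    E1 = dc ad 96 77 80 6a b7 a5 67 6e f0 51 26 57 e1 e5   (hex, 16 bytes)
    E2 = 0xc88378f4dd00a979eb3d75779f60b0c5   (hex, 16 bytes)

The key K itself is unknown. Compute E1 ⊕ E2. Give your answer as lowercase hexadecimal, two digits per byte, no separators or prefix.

142eee835d6a1edc8c538526b9375120

E1 ⊕ E2 = (M1 ⊕ K) ⊕ (M2 ⊕ K) = M1 ⊕ M2 — the shared key cancels under XOR.
dc ⊕ c8 = 14
ad ⊕ 83 = 2e
96 ⊕ 78 = ee
77 ⊕ f4 = 83
80 ⊕ dd = 5d
6a ⊕ 00 = 6a
b7 ⊕ a9 = 1e
a5 ⊕ 79 = dc
67 ⊕ eb = 8c
6e ⊕ 3d = 53
f0 ⊕ 75 = 85
51 ⊕ 77 = 26
26 ⊕ 9f = b9
57 ⊕ 60 = 37
e1 ⊕ b0 = 51
e5 ⊕ c5 = 20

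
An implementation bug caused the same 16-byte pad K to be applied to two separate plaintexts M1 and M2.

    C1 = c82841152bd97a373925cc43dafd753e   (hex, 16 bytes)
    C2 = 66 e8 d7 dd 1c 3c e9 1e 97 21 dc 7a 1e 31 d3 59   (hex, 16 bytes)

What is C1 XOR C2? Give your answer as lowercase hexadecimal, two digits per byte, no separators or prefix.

aec096c837e59329ae041039c4cca667

C1 ⊕ C2 = (M1 ⊕ K) ⊕ (M2 ⊕ K) = M1 ⊕ M2 — the shared key cancels under XOR.
byte 0: c8 ⊕ 66 = ae
byte 1: 28 ⊕ e8 = c0
byte 2: 41 ⊕ d7 = 96
byte 3: 15 ⊕ dd = c8
byte 4: 2b ⊕ 1c = 37
byte 5: d9 ⊕ 3c = e5
byte 6: 7a ⊕ e9 = 93
byte 7: 37 ⊕ 1e = 29
byte 8: 39 ⊕ 97 = ae
byte 9: 25 ⊕ 21 = 04
byte 10: cc ⊕ dc = 10
byte 11: 43 ⊕ 7a = 39
byte 12: da ⊕ 1e = c4
byte 13: fd ⊕ 31 = cc
byte 14: 75 ⊕ d3 = a6
byte 15: 3e ⊕ 59 = 67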